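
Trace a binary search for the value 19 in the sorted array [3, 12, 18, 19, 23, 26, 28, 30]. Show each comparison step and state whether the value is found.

Binary search for 19 in [3, 12, 18, 19, 23, 26, 28, 30]:

lo=0, hi=7, mid=3, arr[mid]=19 -> Found target at index 3!

Binary search finds 19 at index 3 after 1 comparisons. The search repeatedly halves the search space by comparing with the middle element.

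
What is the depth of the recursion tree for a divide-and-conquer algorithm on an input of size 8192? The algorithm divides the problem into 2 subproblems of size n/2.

For divide and conquer with division factor 2:

Problem sizes at each level:
Level 0: 8192
Level 1: 4096
Level 2: 2048
Level 3: 1024
Level 4: 512
Level 5: 256
Level 6: 128
Level 7: 64
Level 8: 32
Level 9: 16
Level 10: 8
Level 11: 4
Level 12: 2
Level 13: 1

The root is level 0 and the size-1 base case is level 13 (the tree spans levels 0 through 13, i.e. 14 levels counting the root), so the depth is the number of divisions: log_2(8192) = 13

The recursion tree depth is log_2(8192) = 13. At each level, the problem size is divided by 2, so it takes 13 divisions to reduce to a base case of size 1. The algorithm makes 2 recursive calls at each level.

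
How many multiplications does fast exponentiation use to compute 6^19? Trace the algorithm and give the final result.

Computing 6^19 by squaring (build up from 6^1; each line after the first costs one multiplication):

6^1 = 6
6^2 = (6^1)^2 = 6^2 = 36
6^4 = (6^2)^2 = 36^2 = 1296
6^8 = (6^4)^2 = 1296^2 = 1679616
6^9 = 6 * 6^8 = 6 * 1679616 = 10077696
6^18 = (6^9)^2 = 10077696^2 = 101559956668416
6^19 = 6 * 6^18 = 6 * 101559956668416 = 609359740010496

Result: 609359740010496
Multiplications needed: 6 (6 lines after 6^1)

6^19 = 609359740010496. Using exponentiation by squaring, this requires 6 multiplications. The key idea: if the exponent is even, square the half-power; if odd, multiply by the base once.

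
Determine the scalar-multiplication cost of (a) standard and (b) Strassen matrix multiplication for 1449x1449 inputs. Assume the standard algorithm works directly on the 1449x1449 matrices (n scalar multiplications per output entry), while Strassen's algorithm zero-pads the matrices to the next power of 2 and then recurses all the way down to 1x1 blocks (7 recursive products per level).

Matrix multiplication for 1449x1449 matrices:

Strassen's algorithm requires power-of-2 dimensions. Pad 1449x1449 to 2048x2048 (next power of 2).

Standard algorithm: 1449^3 = 3042321849 multiplications
Strassen's algorithm: 7^(log2(2048)) = 7^11 = 1977326743 multiplications
Savings: 3042321849 - 1977326743 = 1064995106 multiplications

Standard: 3042321849 multiplications (1449^3). Strassen: 1977326743 multiplications (7^11, after padding to 2048x2048). Strassen reduces 8 recursive multiplications to 7 at each level.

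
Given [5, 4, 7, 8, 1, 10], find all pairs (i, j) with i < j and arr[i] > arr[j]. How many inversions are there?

Finding inversions in [5, 4, 7, 8, 1, 10]:

(0, 1): arr[0]=5 > arr[1]=4
(0, 4): arr[0]=5 > arr[4]=1
(1, 4): arr[1]=4 > arr[4]=1
(2, 4): arr[2]=7 > arr[4]=1
(3, 4): arr[3]=8 > arr[4]=1

Total inversions: 5

The array has 5 inversion(s): (0,1), (0,4), (1,4), (2,4), (3,4). Each pair (i,j) satisfies i < j and arr[i] > arr[j].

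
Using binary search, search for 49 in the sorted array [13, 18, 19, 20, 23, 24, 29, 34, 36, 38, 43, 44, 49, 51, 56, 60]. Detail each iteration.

Binary search for 49 in [13, 18, 19, 20, 23, 24, 29, 34, 36, 38, 43, 44, 49, 51, 56, 60]:

lo=0, hi=15, mid=7, arr[mid]=34 -> 34 < 49, search right half
lo=8, hi=15, mid=11, arr[mid]=44 -> 44 < 49, search right half
lo=12, hi=15, mid=13, arr[mid]=51 -> 51 > 49, search left half
lo=12, hi=12, mid=12, arr[mid]=49 -> Found target at index 12!

Binary search finds 49 at index 12 after 4 comparisons. The search repeatedly halves the search space by comparing with the middle element.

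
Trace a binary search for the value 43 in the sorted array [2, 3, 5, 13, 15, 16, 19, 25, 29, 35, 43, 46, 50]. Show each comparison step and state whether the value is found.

Binary search for 43 in [2, 3, 5, 13, 15, 16, 19, 25, 29, 35, 43, 46, 50]:

lo=0, hi=12, mid=6, arr[mid]=19 -> 19 < 43, search right half
lo=7, hi=12, mid=9, arr[mid]=35 -> 35 < 43, search right half
lo=10, hi=12, mid=11, arr[mid]=46 -> 46 > 43, search left half
lo=10, hi=10, mid=10, arr[mid]=43 -> Found target at index 10!

Binary search finds 43 at index 10 after 4 comparisons. The search repeatedly halves the search space by comparing with the middle element.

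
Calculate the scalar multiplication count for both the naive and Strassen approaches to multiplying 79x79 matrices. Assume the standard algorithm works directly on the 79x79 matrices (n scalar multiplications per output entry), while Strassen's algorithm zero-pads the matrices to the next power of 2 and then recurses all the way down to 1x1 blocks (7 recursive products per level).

Matrix multiplication for 79x79 matrices:

Strassen's algorithm requires power-of-2 dimensions. Pad 79x79 to 128x128 (next power of 2).

Standard algorithm: 79^3 = 493039 multiplications
Strassen's algorithm: 7^(log2(128)) = 7^7 = 823543 multiplications
Difference: 493039 - 823543 = -330504 (Strassen uses MORE here due to padding overhead — for small or just-over-power-of-2 n, padding can outweigh the per-level savings)

Standard: 493039 multiplications (79^3). Strassen: 823543 multiplications (7^7, after padding to 128x128). Strassen reduces 8 recursive multiplications to 7 at each level.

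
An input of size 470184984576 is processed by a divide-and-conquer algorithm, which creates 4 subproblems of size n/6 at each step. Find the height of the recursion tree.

For divide and conquer with division factor 6:

Problem sizes at each level:
Level 0: 470184984576
Level 1: 78364164096
Level 2: 13060694016
Level 3: 2176782336
Level 4: 362797056
Level 5: 60466176
Level 6: 10077696
Level 7: 1679616
Level 8: 279936
Level 9: 46656
Level 10: 7776
Level 11: 1296
Level 12: 216
Level 13: 36
Level 14: 6
Level 15: 1

The root is level 0 and the size-1 base case is level 15 (the tree spans levels 0 through 15, i.e. 16 levels counting the root), so the depth is the number of divisions: log_6(470184984576) = 15

The recursion tree depth is log_6(470184984576) = 15. At each level, the problem size is divided by 6, so it takes 15 divisions to reduce to a base case of size 1. The algorithm makes 4 recursive calls at each level.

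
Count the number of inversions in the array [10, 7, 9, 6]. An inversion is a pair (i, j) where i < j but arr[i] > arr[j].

Finding inversions in [10, 7, 9, 6]:

(0, 1): arr[0]=10 > arr[1]=7
(0, 2): arr[0]=10 > arr[2]=9
(0, 3): arr[0]=10 > arr[3]=6
(1, 3): arr[1]=7 > arr[3]=6
(2, 3): arr[2]=9 > arr[3]=6

Total inversions: 5

The array has 5 inversion(s): (0,1), (0,2), (0,3), (1,3), (2,3). Each pair (i,j) satisfies i < j and arr[i] > arr[j].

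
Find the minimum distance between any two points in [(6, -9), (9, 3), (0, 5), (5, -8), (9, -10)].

Computing all pairwise distances among 5 points:

d((6, -9), (9, 3)) = 12.3693
d((6, -9), (0, 5)) = 15.2315
d((6, -9), (5, -8)) = 1.4142 <-- minimum
d((6, -9), (9, -10)) = 3.1623
d((9, 3), (0, 5)) = 9.2195
d((9, 3), (5, -8)) = 11.7047
d((9, 3), (9, -10)) = 13.0
d((0, 5), (5, -8)) = 13.9284
d((0, 5), (9, -10)) = 17.4929
d((5, -8), (9, -10)) = 4.4721

Closest pair: (6, -9) and (5, -8) with distance 1.4142

The closest pair is (6, -9) and (5, -8) with Euclidean distance 1.4142. For 5 points, brute-force pairwise comparison is shown above. For large n, the divide-and-conquer algorithm (sort by x, recurse on halves, check the dividing strip) achieves O(n log n).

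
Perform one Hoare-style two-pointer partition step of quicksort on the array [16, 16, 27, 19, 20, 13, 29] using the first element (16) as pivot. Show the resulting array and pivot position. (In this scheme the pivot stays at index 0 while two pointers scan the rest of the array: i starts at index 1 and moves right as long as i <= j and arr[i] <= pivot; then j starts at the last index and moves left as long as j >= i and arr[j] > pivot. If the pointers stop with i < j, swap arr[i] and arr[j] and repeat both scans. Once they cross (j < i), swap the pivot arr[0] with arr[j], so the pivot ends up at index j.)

Hoare-style two-pointer partition with pivot = 16:

Initial array: [16, 16, 27, 19, 20, 13, 29]

Pointers start at i = 1, j = 6.
i stops at index 2 (arr[2]=27 > 16), j stops at index 5 (arr[5]=13 <= 16): swap arr[2] and arr[5], array becomes [16, 16, 13, 19, 20, 27, 29]
i ends at 3, j ends at 2: the pointers have crossed (j < i), so scanning stops.

Swap pivot arr[0] with arr[2] to place pivot at position 2: [13, 16, 16, 19, 20, 27, 29]
Pivot position: 2

After partitioning with pivot 16, the array becomes [13, 16, 16, 19, 20, 27, 29]. The pivot is placed at index 2. All elements to the left of the pivot are <= 16, and all elements to the right are > 16.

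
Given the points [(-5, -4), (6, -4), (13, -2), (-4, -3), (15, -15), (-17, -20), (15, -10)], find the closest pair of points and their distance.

Computing all pairwise distances among 7 points:

d((-5, -4), (6, -4)) = 11.0
d((-5, -4), (13, -2)) = 18.1108
d((-5, -4), (-4, -3)) = 1.4142 <-- minimum
d((-5, -4), (15, -15)) = 22.8254
d((-5, -4), (-17, -20)) = 20.0
d((-5, -4), (15, -10)) = 20.8806
d((6, -4), (13, -2)) = 7.2801
d((6, -4), (-4, -3)) = 10.0499
d((6, -4), (15, -15)) = 14.2127
d((6, -4), (-17, -20)) = 28.0179
d((6, -4), (15, -10)) = 10.8167
d((13, -2), (-4, -3)) = 17.0294
d((13, -2), (15, -15)) = 13.1529
d((13, -2), (-17, -20)) = 34.9857
d((13, -2), (15, -10)) = 8.2462
d((-4, -3), (15, -15)) = 22.4722
d((-4, -3), (-17, -20)) = 21.4009
d((-4, -3), (15, -10)) = 20.2485
d((15, -15), (-17, -20)) = 32.3883
d((15, -15), (15, -10)) = 5.0
d((-17, -20), (15, -10)) = 33.5261

Closest pair: (-5, -4) and (-4, -3) with distance 1.4142

The closest pair is (-5, -4) and (-4, -3) with Euclidean distance 1.4142. For 7 points, brute-force pairwise comparison is shown above. For large n, the divide-and-conquer algorithm (sort by x, recurse on halves, check the dividing strip) achieves O(n log n).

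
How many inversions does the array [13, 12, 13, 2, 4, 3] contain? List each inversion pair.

Finding inversions in [13, 12, 13, 2, 4, 3]:

(0, 1): arr[0]=13 > arr[1]=12
(0, 3): arr[0]=13 > arr[3]=2
(0, 4): arr[0]=13 > arr[4]=4
(0, 5): arr[0]=13 > arr[5]=3
(1, 3): arr[1]=12 > arr[3]=2
(1, 4): arr[1]=12 > arr[4]=4
(1, 5): arr[1]=12 > arr[5]=3
(2, 3): arr[2]=13 > arr[3]=2
(2, 4): arr[2]=13 > arr[4]=4
(2, 5): arr[2]=13 > arr[5]=3
(4, 5): arr[4]=4 > arr[5]=3

Total inversions: 11

The array has 11 inversion(s): (0,1), (0,3), (0,4), (0,5), (1,3), (1,4), (1,5), (2,3), (2,4), (2,5), (4,5). Each pair (i,j) satisfies i < j and arr[i] > arr[j].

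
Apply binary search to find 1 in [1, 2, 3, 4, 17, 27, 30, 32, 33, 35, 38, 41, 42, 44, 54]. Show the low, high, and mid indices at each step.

Binary search for 1 in [1, 2, 3, 4, 17, 27, 30, 32, 33, 35, 38, 41, 42, 44, 54]:

lo=0, hi=14, mid=7, arr[mid]=32 -> 32 > 1, search left half
lo=0, hi=6, mid=3, arr[mid]=4 -> 4 > 1, search left half
lo=0, hi=2, mid=1, arr[mid]=2 -> 2 > 1, search left half
lo=0, hi=0, mid=0, arr[mid]=1 -> Found target at index 0!

Binary search finds 1 at index 0 after 4 comparisons. The search repeatedly halves the search space by comparing with the middle element.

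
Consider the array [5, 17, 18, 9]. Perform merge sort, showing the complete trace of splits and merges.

Merge sort trace:

Split: [5, 17, 18, 9] -> [5, 17] and [18, 9]
  Split: [5, 17] -> [5] and [17]
  Merge: [5] + [17] -> [5, 17]
  Split: [18, 9] -> [18] and [9]
  Merge: [18] + [9] -> [9, 18]
Merge: [5, 17] + [9, 18] -> [5, 9, 17, 18]

Final sorted array: [5, 9, 17, 18]

The merge sort proceeds by recursively splitting the array and merging sorted halves.
After all merges, the sorted array is [5, 9, 17, 18].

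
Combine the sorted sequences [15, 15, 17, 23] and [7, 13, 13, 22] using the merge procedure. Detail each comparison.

Merging process:

Compare 15 vs 7: take 7 from right. Merged: [7]
Compare 15 vs 13: take 13 from right. Merged: [7, 13]
Compare 15 vs 13: take 13 from right. Merged: [7, 13, 13]
Compare 15 vs 22: take 15 from left. Merged: [7, 13, 13, 15]
Compare 15 vs 22: take 15 from left. Merged: [7, 13, 13, 15, 15]
Compare 17 vs 22: take 17 from left. Merged: [7, 13, 13, 15, 15, 17]
Compare 23 vs 22: take 22 from right. Merged: [7, 13, 13, 15, 15, 17, 22]
Append remaining from left: [23]. Merged: [7, 13, 13, 15, 15, 17, 22, 23]

Final merged array: [7, 13, 13, 15, 15, 17, 22, 23]
Total comparisons: 7

The merged array is [7, 13, 13, 15, 15, 17, 22, 23], requiring 7 comparisons. The merge step runs in O(n) time where n is the total number of elements.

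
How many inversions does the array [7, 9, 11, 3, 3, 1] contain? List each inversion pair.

Finding inversions in [7, 9, 11, 3, 3, 1]:

(0, 3): arr[0]=7 > arr[3]=3
(0, 4): arr[0]=7 > arr[4]=3
(0, 5): arr[0]=7 > arr[5]=1
(1, 3): arr[1]=9 > arr[3]=3
(1, 4): arr[1]=9 > arr[4]=3
(1, 5): arr[1]=9 > arr[5]=1
(2, 3): arr[2]=11 > arr[3]=3
(2, 4): arr[2]=11 > arr[4]=3
(2, 5): arr[2]=11 > arr[5]=1
(3, 5): arr[3]=3 > arr[5]=1
(4, 5): arr[4]=3 > arr[5]=1

Total inversions: 11

The array has 11 inversion(s): (0,3), (0,4), (0,5), (1,3), (1,4), (1,5), (2,3), (2,4), (2,5), (3,5), (4,5). Each pair (i,j) satisfies i < j and arr[i] > arr[j].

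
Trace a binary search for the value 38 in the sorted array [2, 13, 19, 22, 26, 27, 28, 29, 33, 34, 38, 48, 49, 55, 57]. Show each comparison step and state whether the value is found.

Binary search for 38 in [2, 13, 19, 22, 26, 27, 28, 29, 33, 34, 38, 48, 49, 55, 57]:

lo=0, hi=14, mid=7, arr[mid]=29 -> 29 < 38, search right half
lo=8, hi=14, mid=11, arr[mid]=48 -> 48 > 38, search left half
lo=8, hi=10, mid=9, arr[mid]=34 -> 34 < 38, search right half
lo=10, hi=10, mid=10, arr[mid]=38 -> Found target at index 10!

Binary search finds 38 at index 10 after 4 comparisons. The search repeatedly halves the search space by comparing with the middle element.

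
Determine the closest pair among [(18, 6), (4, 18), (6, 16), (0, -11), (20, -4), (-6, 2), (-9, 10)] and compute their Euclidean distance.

Computing all pairwise distances among 7 points:

d((18, 6), (4, 18)) = 18.4391
d((18, 6), (6, 16)) = 15.6205
d((18, 6), (0, -11)) = 24.7588
d((18, 6), (20, -4)) = 10.198
d((18, 6), (-6, 2)) = 24.3311
d((18, 6), (-9, 10)) = 27.2947
d((4, 18), (6, 16)) = 2.8284 <-- minimum
d((4, 18), (0, -11)) = 29.2746
d((4, 18), (20, -4)) = 27.2029
d((4, 18), (-6, 2)) = 18.868
d((4, 18), (-9, 10)) = 15.2643
d((6, 16), (0, -11)) = 27.6586
d((6, 16), (20, -4)) = 24.4131
d((6, 16), (-6, 2)) = 18.4391
d((6, 16), (-9, 10)) = 16.1555
d((0, -11), (20, -4)) = 21.1896
d((0, -11), (-6, 2)) = 14.3178
d((0, -11), (-9, 10)) = 22.8473
d((20, -4), (-6, 2)) = 26.6833
d((20, -4), (-9, 10)) = 32.2025
d((-6, 2), (-9, 10)) = 8.544

Closest pair: (4, 18) and (6, 16) with distance 2.8284

The closest pair is (4, 18) and (6, 16) with Euclidean distance 2.8284. For 7 points, brute-force pairwise comparison is shown above. For large n, the divide-and-conquer algorithm (sort by x, recurse on halves, check the dividing strip) achieves O(n log n).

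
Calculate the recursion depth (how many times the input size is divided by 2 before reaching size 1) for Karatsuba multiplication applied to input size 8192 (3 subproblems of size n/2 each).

For divide and conquer with division factor 2:

Problem sizes at each level:
Level 0: 8192
Level 1: 4096
Level 2: 2048
Level 3: 1024
Level 4: 512
Level 5: 256
Level 6: 128
Level 7: 64
Level 8: 32
Level 9: 16
Level 10: 8
Level 11: 4
Level 12: 2
Level 13: 1

The root is level 0 and the size-1 base case is level 13 (the tree spans levels 0 through 13, i.e. 14 levels counting the root), so the depth is the number of divisions: log_2(8192) = 13

The recursion tree depth is log_2(8192) = 13. At each level, the problem size is divided by 2, so it takes 13 divisions to reduce to a base case of size 1. The algorithm makes 3 recursive calls at each level.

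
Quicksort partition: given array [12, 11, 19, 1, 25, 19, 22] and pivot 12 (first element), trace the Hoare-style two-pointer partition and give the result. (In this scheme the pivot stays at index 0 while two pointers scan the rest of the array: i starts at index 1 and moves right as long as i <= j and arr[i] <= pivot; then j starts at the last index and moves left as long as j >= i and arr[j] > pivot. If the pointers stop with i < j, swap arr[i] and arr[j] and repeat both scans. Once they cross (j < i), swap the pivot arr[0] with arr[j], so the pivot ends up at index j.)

Hoare-style two-pointer partition with pivot = 12:

Initial array: [12, 11, 19, 1, 25, 19, 22]

Pointers start at i = 1, j = 6.
i stops at index 2 (arr[2]=19 > 12), j stops at index 3 (arr[3]=1 <= 12): swap arr[2] and arr[3], array becomes [12, 11, 1, 19, 25, 19, 22]
i ends at 3, j ends at 2: the pointers have crossed (j < i), so scanning stops.

Swap pivot arr[0] with arr[2] to place pivot at position 2: [1, 11, 12, 19, 25, 19, 22]
Pivot position: 2

After partitioning with pivot 12, the array becomes [1, 11, 12, 19, 25, 19, 22]. The pivot is placed at index 2. All elements to the left of the pivot are <= 12, and all elements to the right are > 12.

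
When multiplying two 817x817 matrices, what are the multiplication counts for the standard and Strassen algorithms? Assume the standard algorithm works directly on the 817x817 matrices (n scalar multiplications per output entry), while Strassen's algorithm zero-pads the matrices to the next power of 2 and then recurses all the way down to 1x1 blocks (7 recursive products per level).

Matrix multiplication for 817x817 matrices:

Strassen's algorithm requires power-of-2 dimensions. Pad 817x817 to 1024x1024 (next power of 2).

Standard algorithm: 817^3 = 545338513 multiplications
Strassen's algorithm: 7^(log2(1024)) = 7^10 = 282475249 multiplications
Savings: 545338513 - 282475249 = 262863264 multiplications

Standard: 545338513 multiplications (817^3). Strassen: 282475249 multiplications (7^10, after padding to 1024x1024). Strassen reduces 8 recursive multiplications to 7 at each level.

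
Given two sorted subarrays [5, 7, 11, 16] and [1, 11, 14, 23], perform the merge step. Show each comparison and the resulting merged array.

Merging process:

Compare 5 vs 1: take 1 from right. Merged: [1]
Compare 5 vs 11: take 5 from left. Merged: [1, 5]
Compare 7 vs 11: take 7 from left. Merged: [1, 5, 7]
Compare 11 vs 11: take 11 from left. Merged: [1, 5, 7, 11]
Compare 16 vs 11: take 11 from right. Merged: [1, 5, 7, 11, 11]
Compare 16 vs 14: take 14 from right. Merged: [1, 5, 7, 11, 11, 14]
Compare 16 vs 23: take 16 from left. Merged: [1, 5, 7, 11, 11, 14, 16]
Append remaining from right: [23]. Merged: [1, 5, 7, 11, 11, 14, 16, 23]

Final merged array: [1, 5, 7, 11, 11, 14, 16, 23]
Total comparisons: 7

The merged array is [1, 5, 7, 11, 11, 14, 16, 23], requiring 7 comparisons. The merge step runs in O(n) time where n is the total number of elements.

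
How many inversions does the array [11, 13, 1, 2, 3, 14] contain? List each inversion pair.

Finding inversions in [11, 13, 1, 2, 3, 14]:

(0, 2): arr[0]=11 > arr[2]=1
(0, 3): arr[0]=11 > arr[3]=2
(0, 4): arr[0]=11 > arr[4]=3
(1, 2): arr[1]=13 > arr[2]=1
(1, 3): arr[1]=13 > arr[3]=2
(1, 4): arr[1]=13 > arr[4]=3

Total inversions: 6

The array has 6 inversion(s): (0,2), (0,3), (0,4), (1,2), (1,3), (1,4). Each pair (i,j) satisfies i < j and arr[i] > arr[j].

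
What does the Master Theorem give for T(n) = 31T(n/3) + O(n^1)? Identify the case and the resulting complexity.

Master Theorem for T(n) = 31T(n/3) + O(n^1):

a = 31, b = 3, c = 1
log_b(a) = log_3(31) = 3.1257

Case 1: c = 1 < log_3(31) = 3.1257
T(n) = O(n^(log_3 31))

For T(n) = 31T(n/3) + O(n^1): log_3(31) = 3.1257. This is Case 1 of the Master Theorem (c < log_b(a), work dominated by leaves), giving O(n^(log_3 31)).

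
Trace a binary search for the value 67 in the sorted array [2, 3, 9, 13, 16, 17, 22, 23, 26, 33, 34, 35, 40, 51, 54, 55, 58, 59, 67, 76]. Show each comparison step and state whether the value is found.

Binary search for 67 in [2, 3, 9, 13, 16, 17, 22, 23, 26, 33, 34, 35, 40, 51, 54, 55, 58, 59, 67, 76]:

lo=0, hi=19, mid=9, arr[mid]=33 -> 33 < 67, search right half
lo=10, hi=19, mid=14, arr[mid]=54 -> 54 < 67, search right half
lo=15, hi=19, mid=17, arr[mid]=59 -> 59 < 67, search right half
lo=18, hi=19, mid=18, arr[mid]=67 -> Found target at index 18!

Binary search finds 67 at index 18 after 4 comparisons. The search repeatedly halves the search space by comparing with the middle element.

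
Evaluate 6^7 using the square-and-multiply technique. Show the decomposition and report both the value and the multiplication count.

Computing 6^7 by squaring (build up from 6^1; each line after the first costs one multiplication):

6^1 = 6
6^2 = (6^1)^2 = 6^2 = 36
6^3 = 6 * 6^2 = 6 * 36 = 216
6^6 = (6^3)^2 = 216^2 = 46656
6^7 = 6 * 6^6 = 6 * 46656 = 279936

Result: 279936
Multiplications needed: 4 (4 lines after 6^1)

6^7 = 279936. Using exponentiation by squaring, this requires 4 multiplications. The key idea: if the exponent is even, square the half-power; if odd, multiply by the base once.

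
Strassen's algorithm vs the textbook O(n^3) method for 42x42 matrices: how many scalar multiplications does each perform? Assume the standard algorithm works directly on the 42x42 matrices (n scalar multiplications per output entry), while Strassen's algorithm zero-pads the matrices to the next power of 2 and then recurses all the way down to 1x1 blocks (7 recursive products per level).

Matrix multiplication for 42x42 matrices:

Strassen's algorithm requires power-of-2 dimensions. Pad 42x42 to 64x64 (next power of 2).

Standard algorithm: 42^3 = 74088 multiplications
Strassen's algorithm: 7^(log2(64)) = 7^6 = 117649 multiplications
Difference: 74088 - 117649 = -43561 (Strassen uses MORE here due to padding overhead — for small or just-over-power-of-2 n, padding can outweigh the per-level savings)

Standard: 74088 multiplications (42^3). Strassen: 117649 multiplications (7^6, after padding to 64x64). Strassen reduces 8 recursive multiplications to 7 at each level.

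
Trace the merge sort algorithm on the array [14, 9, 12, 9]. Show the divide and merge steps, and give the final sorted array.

Merge sort trace:

Split: [14, 9, 12, 9] -> [14, 9] and [12, 9]
  Split: [14, 9] -> [14] and [9]
  Merge: [14] + [9] -> [9, 14]
  Split: [12, 9] -> [12] and [9]
  Merge: [12] + [9] -> [9, 12]
Merge: [9, 14] + [9, 12] -> [9, 9, 12, 14]

Final sorted array: [9, 9, 12, 14]

The merge sort proceeds by recursively splitting the array and merging sorted halves.
After all merges, the sorted array is [9, 9, 12, 14].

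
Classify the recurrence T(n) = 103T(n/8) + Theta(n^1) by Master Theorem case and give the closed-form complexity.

Master Theorem for T(n) = 103T(n/8) + O(n^1):

a = 103, b = 8, c = 1
log_b(a) = log_8(103) = 2.2288

Case 1: c = 1 < log_8(103) = 2.2288
T(n) = O(n^(log_8 103))

For T(n) = 103T(n/8) + O(n^1): log_8(103) = 2.2288. This is Case 1 of the Master Theorem (c < log_b(a), work dominated by leaves), giving O(n^(log_8 103)).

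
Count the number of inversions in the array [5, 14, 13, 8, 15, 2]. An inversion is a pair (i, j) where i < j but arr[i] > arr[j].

Finding inversions in [5, 14, 13, 8, 15, 2]:

(0, 5): arr[0]=5 > arr[5]=2
(1, 2): arr[1]=14 > arr[2]=13
(1, 3): arr[1]=14 > arr[3]=8
(1, 5): arr[1]=14 > arr[5]=2
(2, 3): arr[2]=13 > arr[3]=8
(2, 5): arr[2]=13 > arr[5]=2
(3, 5): arr[3]=8 > arr[5]=2
(4, 5): arr[4]=15 > arr[5]=2

Total inversions: 8

The array has 8 inversion(s): (0,5), (1,2), (1,3), (1,5), (2,3), (2,5), (3,5), (4,5). Each pair (i,j) satisfies i < j and arr[i] > arr[j].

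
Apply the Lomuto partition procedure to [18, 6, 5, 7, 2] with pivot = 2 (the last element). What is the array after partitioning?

Lomuto partition with pivot = 2:

Initial array: [18, 6, 5, 7, 2]

arr[0]=18 > 2: no swap
arr[1]=6 > 2: no swap
arr[2]=5 > 2: no swap
arr[3]=7 > 2: no swap

Place pivot at position 0: [2, 6, 5, 7, 18]
Pivot position: 0

After partitioning with pivot 2, the array becomes [2, 6, 5, 7, 18]. The pivot is placed at index 0. All elements to the left of the pivot are <= 2, and all elements to the right are > 2.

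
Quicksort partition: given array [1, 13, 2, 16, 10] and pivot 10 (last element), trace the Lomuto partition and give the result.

Lomuto partition with pivot = 10:

Initial array: [1, 13, 2, 16, 10]

arr[0]=1 <= 10: swap with position 0, array becomes [1, 13, 2, 16, 10]
arr[1]=13 > 10: no swap
arr[2]=2 <= 10: swap with position 1, array becomes [1, 2, 13, 16, 10]
arr[3]=16 > 10: no swap

Place pivot at position 2: [1, 2, 10, 16, 13]
Pivot position: 2

After partitioning with pivot 10, the array becomes [1, 2, 10, 16, 13]. The pivot is placed at index 2. All elements to the left of the pivot are <= 10, and all elements to the right are > 10.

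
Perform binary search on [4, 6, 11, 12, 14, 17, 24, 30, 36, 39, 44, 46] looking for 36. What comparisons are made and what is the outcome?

Binary search for 36 in [4, 6, 11, 12, 14, 17, 24, 30, 36, 39, 44, 46]:

lo=0, hi=11, mid=5, arr[mid]=17 -> 17 < 36, search right half
lo=6, hi=11, mid=8, arr[mid]=36 -> Found target at index 8!

Binary search finds 36 at index 8 after 2 comparisons. The search repeatedly halves the search space by comparing with the middle element.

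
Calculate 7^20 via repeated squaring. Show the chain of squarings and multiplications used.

Computing 7^20 by squaring (build up from 7^1; each line after the first costs one multiplication):

7^1 = 7
7^2 = (7^1)^2 = 7^2 = 49
7^4 = (7^2)^2 = 49^2 = 2401
7^5 = 7 * 7^4 = 7 * 2401 = 16807
7^10 = (7^5)^2 = 16807^2 = 282475249
7^20 = (7^10)^2 = 282475249^2 = 79792266297612001

Result: 79792266297612001
Multiplications needed: 5 (5 lines after 7^1)

7^20 = 79792266297612001. Using exponentiation by squaring, this requires 5 multiplications. The key idea: if the exponent is even, square the half-power; if odd, multiply by the base once.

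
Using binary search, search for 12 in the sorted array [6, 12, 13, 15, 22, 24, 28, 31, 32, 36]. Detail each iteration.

Binary search for 12 in [6, 12, 13, 15, 22, 24, 28, 31, 32, 36]:

lo=0, hi=9, mid=4, arr[mid]=22 -> 22 > 12, search left half
lo=0, hi=3, mid=1, arr[mid]=12 -> Found target at index 1!

Binary search finds 12 at index 1 after 2 comparisons. The search repeatedly halves the search space by comparing with the middle element.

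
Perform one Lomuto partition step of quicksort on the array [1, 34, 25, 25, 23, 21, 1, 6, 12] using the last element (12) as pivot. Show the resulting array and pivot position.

Lomuto partition with pivot = 12:

Initial array: [1, 34, 25, 25, 23, 21, 1, 6, 12]

arr[0]=1 <= 12: swap with position 0, array becomes [1, 34, 25, 25, 23, 21, 1, 6, 12]
arr[1]=34 > 12: no swap
arr[2]=25 > 12: no swap
arr[3]=25 > 12: no swap
arr[4]=23 > 12: no swap
arr[5]=21 > 12: no swap
arr[6]=1 <= 12: swap with position 1, array becomes [1, 1, 25, 25, 23, 21, 34, 6, 12]
arr[7]=6 <= 12: swap with position 2, array becomes [1, 1, 6, 25, 23, 21, 34, 25, 12]

Place pivot at position 3: [1, 1, 6, 12, 23, 21, 34, 25, 25]
Pivot position: 3

After partitioning with pivot 12, the array becomes [1, 1, 6, 12, 23, 21, 34, 25, 25]. The pivot is placed at index 3. All elements to the left of the pivot are <= 12, and all elements to the right are > 12.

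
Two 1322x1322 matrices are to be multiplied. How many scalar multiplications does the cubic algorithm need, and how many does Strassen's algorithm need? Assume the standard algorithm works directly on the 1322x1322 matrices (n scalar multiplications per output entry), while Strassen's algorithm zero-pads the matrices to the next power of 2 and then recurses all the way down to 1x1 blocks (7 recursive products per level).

Matrix multiplication for 1322x1322 matrices:

Strassen's algorithm requires power-of-2 dimensions. Pad 1322x1322 to 2048x2048 (next power of 2).

Standard algorithm: 1322^3 = 2310438248 multiplications
Strassen's algorithm: 7^(log2(2048)) = 7^11 = 1977326743 multiplications
Savings: 2310438248 - 1977326743 = 333111505 multiplications

Standard: 2310438248 multiplications (1322^3). Strassen: 1977326743 multiplications (7^11, after padding to 2048x2048). Strassen reduces 8 recursive multiplications to 7 at each level.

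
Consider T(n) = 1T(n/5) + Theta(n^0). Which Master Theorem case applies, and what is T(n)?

Master Theorem for T(n) = 1T(n/5) + O(n^0):

a = 1, b = 5, c = 0
log_b(a) = log_5(1) = 0.0000

Case 2: c = 0 = log_5(1) = 0.0000
T(n) = O(n^0 log n) = O(log n)

For T(n) = 1T(n/5) + O(n^0): log_5(1) = 0.0000. This is Case 2 of the Master Theorem (c = log_b(a), equal work at all levels), giving O(log n).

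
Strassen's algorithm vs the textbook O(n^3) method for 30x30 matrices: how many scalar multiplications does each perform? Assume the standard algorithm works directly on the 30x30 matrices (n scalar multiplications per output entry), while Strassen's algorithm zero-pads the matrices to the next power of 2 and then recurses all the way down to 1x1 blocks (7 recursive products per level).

Matrix multiplication for 30x30 matrices:

Strassen's algorithm requires power-of-2 dimensions. Pad 30x30 to 32x32 (next power of 2).

Standard algorithm: 30^3 = 27000 multiplications
Strassen's algorithm: 7^(log2(32)) = 7^5 = 16807 multiplications
Savings: 27000 - 16807 = 10193 multiplications

Standard: 27000 multiplications (30^3). Strassen: 16807 multiplications (7^5, after padding to 32x32). Strassen reduces 8 recursive multiplications to 7 at each level.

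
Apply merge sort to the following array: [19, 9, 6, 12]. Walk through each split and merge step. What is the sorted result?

Merge sort trace:

Split: [19, 9, 6, 12] -> [19, 9] and [6, 12]
  Split: [19, 9] -> [19] and [9]
  Merge: [19] + [9] -> [9, 19]
  Split: [6, 12] -> [6] and [12]
  Merge: [6] + [12] -> [6, 12]
Merge: [9, 19] + [6, 12] -> [6, 9, 12, 19]

Final sorted array: [6, 9, 12, 19]

The merge sort proceeds by recursively splitting the array and merging sorted halves.
After all merges, the sorted array is [6, 9, 12, 19].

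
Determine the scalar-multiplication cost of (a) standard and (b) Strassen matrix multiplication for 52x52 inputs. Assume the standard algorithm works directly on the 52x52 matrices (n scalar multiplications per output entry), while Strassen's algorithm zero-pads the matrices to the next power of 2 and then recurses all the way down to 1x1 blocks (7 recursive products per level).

Matrix multiplication for 52x52 matrices:

Strassen's algorithm requires power-of-2 dimensions. Pad 52x52 to 64x64 (next power of 2).

Standard algorithm: 52^3 = 140608 multiplications
Strassen's algorithm: 7^(log2(64)) = 7^6 = 117649 multiplications
Savings: 140608 - 117649 = 22959 multiplications

Standard: 140608 multiplications (52^3). Strassen: 117649 multiplications (7^6, after padding to 64x64). Strassen reduces 8 recursive multiplications to 7 at each level.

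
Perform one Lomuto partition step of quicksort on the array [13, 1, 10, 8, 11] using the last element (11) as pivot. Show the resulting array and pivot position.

Lomuto partition with pivot = 11:

Initial array: [13, 1, 10, 8, 11]

arr[0]=13 > 11: no swap
arr[1]=1 <= 11: swap with position 0, array becomes [1, 13, 10, 8, 11]
arr[2]=10 <= 11: swap with position 1, array becomes [1, 10, 13, 8, 11]
arr[3]=8 <= 11: swap with position 2, array becomes [1, 10, 8, 13, 11]

Place pivot at position 3: [1, 10, 8, 11, 13]
Pivot position: 3

After partitioning with pivot 11, the array becomes [1, 10, 8, 11, 13]. The pivot is placed at index 3. All elements to the left of the pivot are <= 11, and all elements to the right are > 11.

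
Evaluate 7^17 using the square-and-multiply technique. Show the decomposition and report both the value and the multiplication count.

Computing 7^17 by squaring (build up from 7^1; each line after the first costs one multiplication):

7^1 = 7
7^2 = (7^1)^2 = 7^2 = 49
7^4 = (7^2)^2 = 49^2 = 2401
7^8 = (7^4)^2 = 2401^2 = 5764801
7^16 = (7^8)^2 = 5764801^2 = 33232930569601
7^17 = 7 * 7^16 = 7 * 33232930569601 = 232630513987207

Result: 232630513987207
Multiplications needed: 5 (5 lines after 7^1)

7^17 = 232630513987207. Using exponentiation by squaring, this requires 5 multiplications. The key idea: if the exponent is even, square the half-power; if odd, multiply by the base once.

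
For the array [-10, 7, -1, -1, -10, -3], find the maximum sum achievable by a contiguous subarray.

Using Kadane's algorithm on [-10, 7, -1, -1, -10, -3]:

Scanning through the array:
Position 1 (value 7): max_ending_here = 7, max_so_far = 7
Position 2 (value -1): max_ending_here = 6, max_so_far = 7
Position 3 (value -1): max_ending_here = 5, max_so_far = 7
Position 4 (value -10): max_ending_here = -5, max_so_far = 7
Position 5 (value -3): max_ending_here = -3, max_so_far = 7

Maximum subarray: [7]
Maximum sum: 7

The maximum subarray is [7] with sum 7. This subarray runs from index 1 to index 1.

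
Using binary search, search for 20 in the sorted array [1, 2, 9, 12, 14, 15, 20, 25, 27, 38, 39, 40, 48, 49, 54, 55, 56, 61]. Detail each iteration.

Binary search for 20 in [1, 2, 9, 12, 14, 15, 20, 25, 27, 38, 39, 40, 48, 49, 54, 55, 56, 61]:

lo=0, hi=17, mid=8, arr[mid]=27 -> 27 > 20, search left half
lo=0, hi=7, mid=3, arr[mid]=12 -> 12 < 20, search right half
lo=4, hi=7, mid=5, arr[mid]=15 -> 15 < 20, search right half
lo=6, hi=7, mid=6, arr[mid]=20 -> Found target at index 6!

Binary search finds 20 at index 6 after 4 comparisons. The search repeatedly halves the search space by comparing with the middle element.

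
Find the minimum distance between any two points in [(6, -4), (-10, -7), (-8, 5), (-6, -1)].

Computing all pairwise distances among 4 points:

d((6, -4), (-10, -7)) = 16.2788
d((6, -4), (-8, 5)) = 16.6433
d((6, -4), (-6, -1)) = 12.3693
d((-10, -7), (-8, 5)) = 12.1655
d((-10, -7), (-6, -1)) = 7.2111
d((-8, 5), (-6, -1)) = 6.3246 <-- minimum

Closest pair: (-8, 5) and (-6, -1) with distance 6.3246

The closest pair is (-8, 5) and (-6, -1) with Euclidean distance 6.3246. For 4 points, brute-force pairwise comparison is shown above. For large n, the divide-and-conquer algorithm (sort by x, recurse on halves, check the dividing strip) achieves O(n log n).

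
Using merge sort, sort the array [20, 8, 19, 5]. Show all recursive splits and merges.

Merge sort trace:

Split: [20, 8, 19, 5] -> [20, 8] and [19, 5]
  Split: [20, 8] -> [20] and [8]
  Merge: [20] + [8] -> [8, 20]
  Split: [19, 5] -> [19] and [5]
  Merge: [19] + [5] -> [5, 19]
Merge: [8, 20] + [5, 19] -> [5, 8, 19, 20]

Final sorted array: [5, 8, 19, 20]

The merge sort proceeds by recursively splitting the array and merging sorted halves.
After all merges, the sorted array is [5, 8, 19, 20].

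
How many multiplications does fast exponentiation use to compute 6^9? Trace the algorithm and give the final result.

Computing 6^9 by squaring (build up from 6^1; each line after the first costs one multiplication):

6^1 = 6
6^2 = (6^1)^2 = 6^2 = 36
6^4 = (6^2)^2 = 36^2 = 1296
6^8 = (6^4)^2 = 1296^2 = 1679616
6^9 = 6 * 6^8 = 6 * 1679616 = 10077696

Result: 10077696
Multiplications needed: 4 (4 lines after 6^1)

6^9 = 10077696. Using exponentiation by squaring, this requires 4 multiplications. The key idea: if the exponent is even, square the half-power; if odd, multiply by the base once.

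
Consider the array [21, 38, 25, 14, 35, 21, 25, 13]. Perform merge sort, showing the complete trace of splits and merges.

Merge sort trace:

Split: [21, 38, 25, 14, 35, 21, 25, 13] -> [21, 38, 25, 14] and [35, 21, 25, 13]
  Split: [21, 38, 25, 14] -> [21, 38] and [25, 14]
    Split: [21, 38] -> [21] and [38]
    Merge: [21] + [38] -> [21, 38]
    Split: [25, 14] -> [25] and [14]
    Merge: [25] + [14] -> [14, 25]
  Merge: [21, 38] + [14, 25] -> [14, 21, 25, 38]
  Split: [35, 21, 25, 13] -> [35, 21] and [25, 13]
    Split: [35, 21] -> [35] and [21]
    Merge: [35] + [21] -> [21, 35]
    Split: [25, 13] -> [25] and [13]
    Merge: [25] + [13] -> [13, 25]
  Merge: [21, 35] + [13, 25] -> [13, 21, 25, 35]
Merge: [14, 21, 25, 38] + [13, 21, 25, 35] -> [13, 14, 21, 21, 25, 25, 35, 38]

Final sorted array: [13, 14, 21, 21, 25, 25, 35, 38]

The merge sort proceeds by recursively splitting the array and merging sorted halves.
After all merges, the sorted array is [13, 14, 21, 21, 25, 25, 35, 38].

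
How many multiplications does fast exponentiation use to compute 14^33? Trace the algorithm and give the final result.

Computing 14^33 by squaring (build up from 14^1; each line after the first costs one multiplication):

14^1 = 14
14^2 = (14^1)^2 = 14^2 = 196
14^4 = (14^2)^2 = 196^2 = 38416
14^8 = (14^4)^2 = 38416^2 = 1475789056
14^16 = (14^8)^2 = 1475789056^2 = 2177953337809371136
14^32 = (14^16)^2 = 2177953337809371136^2 = 4743480741674980702700443299789930496
14^33 = 14 * 14^32 = 14 * 4743480741674980702700443299789930496 = 66408730383449729837806206197059026944

Result: 66408730383449729837806206197059026944
Multiplications needed: 6 (6 lines after 14^1)

14^33 = 66408730383449729837806206197059026944. Using exponentiation by squaring, this requires 6 multiplications. The key idea: if the exponent is even, square the half-power; if odd, multiply by the base once.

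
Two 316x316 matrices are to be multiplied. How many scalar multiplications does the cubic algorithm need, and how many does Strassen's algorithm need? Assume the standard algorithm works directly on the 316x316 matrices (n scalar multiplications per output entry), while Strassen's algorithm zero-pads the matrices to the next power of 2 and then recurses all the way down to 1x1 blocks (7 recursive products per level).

Matrix multiplication for 316x316 matrices:

Strassen's algorithm requires power-of-2 dimensions. Pad 316x316 to 512x512 (next power of 2).

Standard algorithm: 316^3 = 31554496 multiplications
Strassen's algorithm: 7^(log2(512)) = 7^9 = 40353607 multiplications
Difference: 31554496 - 40353607 = -8799111 (Strassen uses MORE here due to padding overhead — for small or just-over-power-of-2 n, padding can outweigh the per-level savings)

Standard: 31554496 multiplications (316^3). Strassen: 40353607 multiplications (7^9, after padding to 512x512). Strassen reduces 8 recursive multiplications to 7 at each level.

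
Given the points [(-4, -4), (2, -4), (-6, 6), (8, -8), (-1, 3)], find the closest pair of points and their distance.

Computing all pairwise distances among 5 points:

d((-4, -4), (2, -4)) = 6.0
d((-4, -4), (-6, 6)) = 10.198
d((-4, -4), (8, -8)) = 12.6491
d((-4, -4), (-1, 3)) = 7.6158
d((2, -4), (-6, 6)) = 12.8062
d((2, -4), (8, -8)) = 7.2111
d((2, -4), (-1, 3)) = 7.6158
d((-6, 6), (8, -8)) = 19.799
d((-6, 6), (-1, 3)) = 5.831 <-- minimum
d((8, -8), (-1, 3)) = 14.2127

Closest pair: (-6, 6) and (-1, 3) with distance 5.831

The closest pair is (-6, 6) and (-1, 3) with Euclidean distance 5.831. For 5 points, brute-force pairwise comparison is shown above. For large n, the divide-and-conquer algorithm (sort by x, recurse on halves, check the dividing strip) achieves O(n log n).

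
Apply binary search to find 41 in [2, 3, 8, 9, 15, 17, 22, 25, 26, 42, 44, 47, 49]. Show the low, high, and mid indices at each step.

Binary search for 41 in [2, 3, 8, 9, 15, 17, 22, 25, 26, 42, 44, 47, 49]:

lo=0, hi=12, mid=6, arr[mid]=22 -> 22 < 41, search right half
lo=7, hi=12, mid=9, arr[mid]=42 -> 42 > 41, search left half
lo=7, hi=8, mid=7, arr[mid]=25 -> 25 < 41, search right half
lo=8, hi=8, mid=8, arr[mid]=26 -> 26 < 41, search right half
lo=9 > hi=8, target 41 not found

Binary search determines that 41 is not in the array after 4 comparisons. The search space was exhausted without finding the target.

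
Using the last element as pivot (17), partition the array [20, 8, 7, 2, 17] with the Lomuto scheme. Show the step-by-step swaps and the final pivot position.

Lomuto partition with pivot = 17:

Initial array: [20, 8, 7, 2, 17]

arr[0]=20 > 17: no swap
arr[1]=8 <= 17: swap with position 0, array becomes [8, 20, 7, 2, 17]
arr[2]=7 <= 17: swap with position 1, array becomes [8, 7, 20, 2, 17]
arr[3]=2 <= 17: swap with position 2, array becomes [8, 7, 2, 20, 17]

Place pivot at position 3: [8, 7, 2, 17, 20]
Pivot position: 3

After partitioning with pivot 17, the array becomes [8, 7, 2, 17, 20]. The pivot is placed at index 3. All elements to the left of the pivot are <= 17, and all elements to the right are > 17.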